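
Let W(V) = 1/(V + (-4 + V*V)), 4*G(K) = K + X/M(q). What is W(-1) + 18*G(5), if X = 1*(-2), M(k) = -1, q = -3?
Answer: 125/4 ≈ 31.250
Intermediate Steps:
X = -2
G(K) = ½ + K/4 (G(K) = (K - 2/(-1))/4 = (K - 2*(-1))/4 = (K + 2)/4 = (2 + K)/4 = ½ + K/4)
W(V) = 1/(-4 + V + V²) (W(V) = 1/(V + (-4 + V²)) = 1/(-4 + V + V²))
W(-1) + 18*G(5) = 1/(-4 - 1 + (-1)²) + 18*(½ + (¼)*5) = 1/(-4 - 1 + 1) + 18*(½ + 5/4) = 1/(-4) + 18*(7/4) = -¼ + 63/2 = 125/4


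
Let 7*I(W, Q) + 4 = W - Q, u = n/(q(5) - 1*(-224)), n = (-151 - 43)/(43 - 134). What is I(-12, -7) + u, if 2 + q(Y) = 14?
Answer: -13709/10738 ≈ -1.2767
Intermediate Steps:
q(Y) = 12 (q(Y) = -2 + 14 = 12)
n = 194/91 (n = -194/(-91) = -194*(-1/91) = 194/91 ≈ 2.1319)
u = 97/10738 (u = 194/(91*(12 - 1*(-224))) = 194/(91*(12 + 224)) = (194/91)/236 = (194/91)*(1/236) = 97/10738 ≈ 0.0090333)
I(W, Q) = -4/7 - Q/7 + W/7 (I(W, Q) = -4/7 + (W - Q)/7 = -4/7 + (-Q/7 + W/7) = -4/7 - Q/7 + W/7)
I(-12, -7) + u = (-4/7 - ⅐*(-7) + (⅐)*(-12)) + 97/10738 = (-4/7 + 1 - 12/7) + 97/10738 = -9/7 + 97/10738 = -13709/10738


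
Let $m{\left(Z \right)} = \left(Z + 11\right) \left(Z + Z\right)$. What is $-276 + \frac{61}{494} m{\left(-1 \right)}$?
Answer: $- \frac{68782}{247} \approx -278.47$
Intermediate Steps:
$m{\left(Z \right)} = 2 Z \left(11 + Z\right)$ ($m{\left(Z \right)} = \left(11 + Z\right) 2 Z = 2 Z \left(11 + Z\right)$)
$-276 + \frac{61}{494} m{\left(-1 \right)} = -276 + \frac{61}{494} \cdot 2 \left(-1\right) \left(11 - 1\right) = -276 + 61 \cdot \frac{1}{494} \cdot 2 \left(-1\right) 10 = -276 + \frac{61}{494} \left(-20\right) = -276 - \frac{610}{247} = - \frac{68782}{247}$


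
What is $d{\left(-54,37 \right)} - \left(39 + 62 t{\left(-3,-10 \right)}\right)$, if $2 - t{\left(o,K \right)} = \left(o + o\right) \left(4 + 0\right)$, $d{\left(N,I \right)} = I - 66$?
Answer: $-1680$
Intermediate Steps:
$d{\left(N,I \right)} = -66 + I$
$t{\left(o,K \right)} = 2 - 8 o$ ($t{\left(o,K \right)} = 2 - \left(o + o\right) \left(4 + 0\right) = 2 - 2 o 4 = 2 - 8 o$)
$d{\left(-54,37 \right)} - \left(39 + 62 t{\left(-3,-10 \right)}\right) = \left(-66 + 37\right) - \left(39 + 62 \left(2 - -24\right)\right) = -29 - \left(39 + 62 \left(2 + 24\right)\right) = -29 - 1651 = -1680$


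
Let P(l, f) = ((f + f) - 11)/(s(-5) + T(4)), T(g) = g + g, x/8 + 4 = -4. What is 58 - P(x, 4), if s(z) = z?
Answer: 59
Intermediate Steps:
x = -64 (x = -32 + 8*(-4) = -32 - 32 = -64)
T(g) = 2*g
P(l, f) = -11/3 + 2*f/3 (P(l, f) = ((f + f) - 11)/(-5 + 2*4) = (2*f - 11)/(-5 + 8) = (-11 + 2*f)/3 = (-11 + 2*f)*(⅓) = -11/3 + 2*f/3)
58 - P(x, 4) = 58 - (-11/3 + (⅔)*4) = 58 - (-11/3 + 8/3) = 58 - 1*(-1) = 58 + 1 = 59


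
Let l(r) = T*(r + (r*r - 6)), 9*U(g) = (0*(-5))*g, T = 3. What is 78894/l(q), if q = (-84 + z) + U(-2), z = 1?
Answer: 13149/3400 ≈ 3.8674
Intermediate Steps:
U(g) = 0 (U(g) = ((0*(-5))*g)/9 = (0*g)/9 = (⅑)*0 = 0)
q = -83 (q = (-84 + 1) + 0 = -83 + 0 = -83)
l(r) = -18 + 3*r + 3*r² (l(r) = 3*(r + (r*r - 6)) = 3*(r + (r² - 6)) = 3*(r + (-6 + r²)) = 3*(-6 + r + r²) = -18 + 3*r + 3*r²)
78894/l(q) = 78894/(-18 + 3*(-83) + 3*(-83)²) = 78894/(-18 - 249 + 3*6889) = 78894/(-18 - 249 + 20667) = 78894/20400 = 78894*(1/20400) = 13149/3400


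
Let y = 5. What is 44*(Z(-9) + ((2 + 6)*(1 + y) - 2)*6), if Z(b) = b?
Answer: 11748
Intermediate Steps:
44*(Z(-9) + ((2 + 6)*(1 + y) - 2)*6) = 44*(-9 + ((2 + 6)*(1 + 5) - 2)*6) = 44*(-9 + (8*6 - 2)*6) = 44*(-9 + (48 - 2)*6) = 44*(-9 + 46*6) = 44*(-9 + 276) = 44*267 = 11748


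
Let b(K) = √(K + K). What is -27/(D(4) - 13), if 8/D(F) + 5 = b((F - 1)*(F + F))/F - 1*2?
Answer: 2943/1549 - 36*√3/1549 ≈ 1.8597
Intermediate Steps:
b(K) = √2*√K (b(K) = √(2*K) = √2*√K)
D(F) = 8/(-7 + 2*√(F*(-1 + F))/F) (D(F) = 8/(-5 + ((√2*√((F - 1)*(F + F)))/F - 1*2)) = 8/(-5 + ((√2*√((-1 + F)*(2*F)))/F - 2)) = 8/(-5 + ((√2*√(2*F*(-1 + F)))/F - 2)) = 8/(-5 + ((√2*(√2*√(F*(-1 + F))))/F - 2)) = 8/(-5 + ((2*√(F*(-1 + F)))/F - 2)) = 8/(-5 + (2*√(F*(-1 + F))/F - 2)) = 8/(-5 + (-2 + 2*√(F*(-1 + F))/F)) = 8/(-7 + 2*√(F*(-1 + F))/F))
-27/(D(4) - 13) = -27/(-8*4/(-2*2*√(-1 + 4) + 7*4) - 13) = -27/(-8*4/(-2*2*√3 + 28) - 13) = -27/(-8*4/(-4*√3 + 28) - 13) = -27/(-8*4/(28 - 4*√3) - 13) = -27/(-32/(28 - 4*√3) - 13) = -27/(-13 - 32/(28 - 4*√3))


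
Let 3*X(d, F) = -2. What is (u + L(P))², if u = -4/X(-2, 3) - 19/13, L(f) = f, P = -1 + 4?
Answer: 9604/169 ≈ 56.828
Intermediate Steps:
X(d, F) = -⅔ (X(d, F) = (⅓)*(-2) = -⅔)
P = 3
u = 59/13 (u = -4/(-⅔) - 19/13 = -4*(-3/2) - 19*1/13 = 6 - 19/13 = 59/13 ≈ 4.5385)
(u + L(P))² = (59/13 + 3)² = (98/13)² = 9604/169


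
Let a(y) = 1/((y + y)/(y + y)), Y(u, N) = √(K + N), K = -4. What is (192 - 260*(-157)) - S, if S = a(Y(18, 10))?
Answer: 41011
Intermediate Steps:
Y(u, N) = √(-4 + N)
a(y) = 1 (a(y) = 1/((2*y)/((2*y))) = 1/((2*y)*(1/(2*y))) = 1/1 = 1)
S = 1
(192 - 260*(-157)) - S = (192 - 260*(-157)) - 1*1 = (192 + 40820) - 1 = 41012 - 1 = 41011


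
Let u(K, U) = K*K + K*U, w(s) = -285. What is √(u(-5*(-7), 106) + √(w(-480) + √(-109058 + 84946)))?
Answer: √(4935 + √(-285 + 4*I*√1507)) ≈ 70.281 + 0.124*I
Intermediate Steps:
u(K, U) = K² + K*U
√(u(-5*(-7), 106) + √(w(-480) + √(-109058 + 84946))) = √((-5*(-7))*(-5*(-7) + 106) + √(-285 + √(-109058 + 84946))) = √(35*(35 + 106) + √(-285 + √(-24112))) = √(35*141 + √(-285 + 4*I*√1507)) = √(4935 + √(-285 + 4*I*√1507))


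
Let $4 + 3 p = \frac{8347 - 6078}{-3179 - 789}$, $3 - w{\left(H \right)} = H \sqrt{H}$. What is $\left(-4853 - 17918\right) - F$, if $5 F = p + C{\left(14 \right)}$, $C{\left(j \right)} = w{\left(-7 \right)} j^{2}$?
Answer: $- \frac{454103777}{19840} - \frac{1372 i \sqrt{7}}{5} \approx -22888.0 - 725.99 i$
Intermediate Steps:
$w{\left(H \right)} = 3 - H^{\frac{3}{2}}$ ($w{\left(H \right)} = 3 - H \sqrt{H} = 3 - H^{\frac{3}{2}}$)
$p = - \frac{6047}{3968}$ ($p = - \frac{4}{3} + \frac{\left(8347 - 6078\right) \frac{1}{-3179 - 789}}{3} = - \frac{4}{3} + \frac{2269 \frac{1}{-3968}}{3} = - \frac{4}{3} + \frac{2269 \left(- \frac{1}{3968}\right)}{3} = - \frac{4}{3} + \frac{1}{3} \left(- \frac{2269}{3968}\right) = - \frac{4}{3} - \frac{2269}{11904} = - \frac{6047}{3968} \approx -1.5239$)
$C{\left(j \right)} = j^{2} \left(3 + 7 i \sqrt{7}\right)$ ($C{\left(j \right)} = \left(3 - \left(-7\right)^{\frac{3}{2}}\right) j^{2} = \left(3 - - 7 i \sqrt{7}\right) j^{2} = \left(3 + 7 i \sqrt{7}\right) j^{2} = j^{2} \left(3 + 7 i \sqrt{7}\right)$)
$F = \frac{2327137}{19840} + \frac{1372 i \sqrt{7}}{5}$ ($F = \frac{- \frac{6047}{3968} + 14^{2} \left(3 + 7 i \sqrt{7}\right)}{5} = \frac{- \frac{6047}{3968} + 196 \left(3 + 7 i \sqrt{7}\right)}{5} = \frac{- \frac{6047}{3968} + \left(588 + 1372 i \sqrt{7}\right)}{5} = \frac{\frac{2327137}{3968} + 1372 i \sqrt{7}}{5} = \frac{2327137}{19840} + \frac{1372 i \sqrt{7}}{5} \approx 117.3 + 725.99 i$)
$\left(-4853 - 17918\right) - F = \left(-4853 - 17918\right) - \left(\frac{2327137}{19840} + \frac{1372 i \sqrt{7}}{5}\right) = -22771 - \left(\frac{2327137}{19840} + \frac{1372 i \sqrt{7}}{5}\right) = - \frac{454103777}{19840} - \frac{1372 i \sqrt{7}}{5}$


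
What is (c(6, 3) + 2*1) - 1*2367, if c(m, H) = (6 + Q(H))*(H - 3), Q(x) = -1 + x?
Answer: -2365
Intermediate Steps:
c(m, H) = (-3 + H)*(5 + H) (c(m, H) = (6 + (-1 + H))*(H - 3) = (5 + H)*(-3 + H) = (-3 + H)*(5 + H))
(c(6, 3) + 2*1) - 1*2367 = ((-15 + 3² + 2*3) + 2*1) - 1*2367 = ((-15 + 9 + 6) + 2) - 2367 = (0 + 2) - 2367 = 2 - 2367 = -2365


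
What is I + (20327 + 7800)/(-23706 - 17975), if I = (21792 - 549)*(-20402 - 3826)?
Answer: -21452185542251/41681 ≈ -5.1468e+8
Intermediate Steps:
I = -514675404 (I = 21243*(-24228) = -514675404)
I + (20327 + 7800)/(-23706 - 17975) = -514675404 + (20327 + 7800)/(-23706 - 17975) = -514675404 + 28127/(-41681) = -514675404 + 28127*(-1/41681) = -514675404 - 28127/41681 = -21452185542251/41681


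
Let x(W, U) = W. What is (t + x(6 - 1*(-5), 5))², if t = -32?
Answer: 441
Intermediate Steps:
(t + x(6 - 1*(-5), 5))² = (-32 + (6 - 1*(-5)))² = (-32 + (6 + 5))² = (-32 + 11)² = (-21)² = 441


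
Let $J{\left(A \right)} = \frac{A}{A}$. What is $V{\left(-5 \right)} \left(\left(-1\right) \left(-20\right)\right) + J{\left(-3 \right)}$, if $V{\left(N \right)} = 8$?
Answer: $161$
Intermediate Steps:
$J{\left(A \right)} = 1$
$V{\left(-5 \right)} \left(\left(-1\right) \left(-20\right)\right) + J{\left(-3 \right)} = 8 \left(\left(-1\right) \left(-20\right)\right) + 1 = 8 \cdot 20 + 1 = 160 + 1 = 161$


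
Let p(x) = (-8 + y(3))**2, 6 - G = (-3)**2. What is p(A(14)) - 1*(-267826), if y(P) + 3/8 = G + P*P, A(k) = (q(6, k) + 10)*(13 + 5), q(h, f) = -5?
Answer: 17141225/64 ≈ 2.6783e+5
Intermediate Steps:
G = -3 (G = 6 - 1*(-3)**2 = 6 - 1*9 = 6 - 9 = -3)
A(k) = 90 (A(k) = (-5 + 10)*(13 + 5) = 5*18 = 90)
y(P) = -27/8 + P**2 (y(P) = -3/8 + (-3 + P*P) = -3/8 + (-3 + P**2) = -27/8 + P**2)
p(x) = 361/64 (p(x) = (-8 + (-27/8 + 3**2))**2 = (-8 + (-27/8 + 9))**2 = (-8 + 45/8)**2 = (-19/8)**2 = 361/64)
p(A(14)) - 1*(-267826) = 361/64 - 1*(-267826) = 361/64 + 267826 = 17141225/64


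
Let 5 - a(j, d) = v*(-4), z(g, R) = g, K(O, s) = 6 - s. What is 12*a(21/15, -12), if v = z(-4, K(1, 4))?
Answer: -132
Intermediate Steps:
v = -4
a(j, d) = -11 (a(j, d) = 5 - (-4)*(-4) = 5 - 1*16 = 5 - 16 = -11)
12*a(21/15, -12) = 12*(-11) = -132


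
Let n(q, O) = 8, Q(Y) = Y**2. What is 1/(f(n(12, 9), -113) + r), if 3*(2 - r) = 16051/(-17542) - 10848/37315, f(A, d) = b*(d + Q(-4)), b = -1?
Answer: 280534170/27885631213 ≈ 0.010060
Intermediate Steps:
f(A, d) = -16 - d (f(A, d) = -(d + (-4)**2) = -(d + 16) = -(16 + d) = -16 - d)
r = 673816723/280534170 (r = 2 - (16051/(-17542) - 10848/37315)/3 = 2 - (16051*(-1/17542) - 10848*1/37315)/3 = 2 - (-2293/2506 - 10848/37315)/3 = 2 - 1/3*(-112748383/93511390) = 2 + 112748383/280534170 = 673816723/280534170 ≈ 2.4019)
1/(f(n(12, 9), -113) + r) = 1/((-16 - 1*(-113)) + 673816723/280534170) = 1/((-16 + 113) + 673816723/280534170) = 1/(97 + 673816723/280534170) = 1/(27885631213/280534170) = 280534170/27885631213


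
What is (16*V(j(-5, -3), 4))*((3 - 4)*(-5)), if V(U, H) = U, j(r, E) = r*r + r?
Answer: 1600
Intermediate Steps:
j(r, E) = r + r² (j(r, E) = r² + r = r + r²)
(16*V(j(-5, -3), 4))*((3 - 4)*(-5)) = (16*(-5*(1 - 5)))*((3 - 4)*(-5)) = (16*(-5*(-4)))*(-1*(-5)) = (16*20)*5 = 320*5 = 1600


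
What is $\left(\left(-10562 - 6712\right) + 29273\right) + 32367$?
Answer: $44366$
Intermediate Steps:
$\left(\left(-10562 - 6712\right) + 29273\right) + 32367 = \left(-17274 + 29273\right) + 32367 = 11999 + 32367 = 44366$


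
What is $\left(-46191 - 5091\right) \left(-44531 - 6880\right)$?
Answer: $2636458902$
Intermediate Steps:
$\left(-46191 - 5091\right) \left(-44531 - 6880\right) = \left(-51282\right) \left(-51411\right) = 2636458902$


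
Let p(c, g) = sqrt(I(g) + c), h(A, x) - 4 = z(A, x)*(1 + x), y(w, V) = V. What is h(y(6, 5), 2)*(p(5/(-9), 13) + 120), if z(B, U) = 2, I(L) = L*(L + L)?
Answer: 1200 + 10*sqrt(3037)/3 ≈ 1383.7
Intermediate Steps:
I(L) = 2*L**2 (I(L) = L*(2*L) = 2*L**2)
h(A, x) = 6 + 2*x (h(A, x) = 4 + 2*(1 + x) = 4 + (2 + 2*x) = 6 + 2*x)
p(c, g) = sqrt(c + 2*g**2) (p(c, g) = sqrt(2*g**2 + c) = sqrt(c + 2*g**2))
h(y(6, 5), 2)*(p(5/(-9), 13) + 120) = (6 + 2*2)*(sqrt(5/(-9) + 2*13**2) + 120) = (6 + 4)*(sqrt(5*(-1/9) + 2*169) + 120) = 10*(sqrt(-5/9 + 338) + 120) = 10*(sqrt(3037/9) + 120) = 10*(sqrt(3037)/3 + 120) = 10*(120 + sqrt(3037)/3) = 1200 + 10*sqrt(3037)/3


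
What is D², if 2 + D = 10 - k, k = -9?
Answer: 289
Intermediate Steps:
D = 17 (D = -2 + (10 - 1*(-9)) = -2 + (10 + 9) = -2 + 19 = 17)
D² = 17² = 289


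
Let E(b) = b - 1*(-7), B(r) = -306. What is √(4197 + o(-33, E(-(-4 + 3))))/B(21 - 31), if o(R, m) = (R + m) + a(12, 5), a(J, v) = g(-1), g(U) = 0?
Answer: -√1043/153 ≈ -0.21108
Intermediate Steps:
a(J, v) = 0
E(b) = 7 + b (E(b) = b + 7 = 7 + b)
o(R, m) = R + m (o(R, m) = (R + m) + 0 = R + m)
√(4197 + o(-33, E(-(-4 + 3))))/B(21 - 31) = √(4197 + (-33 + (7 - (-4 + 3))))/(-306) = √(4197 + (-33 + (7 - 1*(-1))))*(-1/306) = √(4197 + (-33 + (7 + 1)))*(-1/306) = √(4197 + (-33 + 8))*(-1/306) = √(4197 - 25)*(-1/306) = √4172*(-1/306) = (2*√1043)*(-1/306) = -√1043/153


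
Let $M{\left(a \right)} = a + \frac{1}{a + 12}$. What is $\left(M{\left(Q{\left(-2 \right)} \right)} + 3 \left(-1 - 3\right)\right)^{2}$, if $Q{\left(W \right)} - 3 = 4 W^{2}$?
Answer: $\frac{47524}{961} \approx 49.453$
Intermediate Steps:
$Q{\left(W \right)} = 3 + 4 W^{2}$
$M{\left(a \right)} = a + \frac{1}{12 + a}$
$\left(M{\left(Q{\left(-2 \right)} \right)} + 3 \left(-1 - 3\right)\right)^{2} = \left(\frac{1 + \left(3 + 4 \left(-2\right)^{2}\right)^{2} + 12 \left(3 + 4 \left(-2\right)^{2}\right)}{12 + \left(3 + 4 \left(-2\right)^{2}\right)} + 3 \left(-1 - 3\right)\right)^{2} = \left(\frac{1 + \left(3 + 4 \cdot 4\right)^{2} + 12 \left(3 + 4 \cdot 4\right)}{12 + \left(3 + 4 \cdot 4\right)} + 3 \left(-4\right)\right)^{2} = \left(\frac{1 + \left(3 + 16\right)^{2} + 12 \left(3 + 16\right)}{12 + \left(3 + 16\right)} - 12\right)^{2} = \left(\frac{1 + 19^{2} + 12 \cdot 19}{12 + 19} - 12\right)^{2} = \left(\frac{1 + 361 + 228}{31} - 12\right)^{2} = \left(\frac{1}{31} \cdot 590 - 12\right)^{2} = \left(\frac{590}{31} - 12\right)^{2} = \left(\frac{218}{31}\right)^{2} = \frac{47524}{961}$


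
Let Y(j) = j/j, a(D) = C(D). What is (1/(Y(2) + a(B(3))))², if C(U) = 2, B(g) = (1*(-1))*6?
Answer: ⅑ ≈ 0.11111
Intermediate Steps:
B(g) = -6 (B(g) = -1*6 = -6)
a(D) = 2
Y(j) = 1
(1/(Y(2) + a(B(3))))² = (1/(1 + 2))² = (1/3)² = (⅓)² = ⅑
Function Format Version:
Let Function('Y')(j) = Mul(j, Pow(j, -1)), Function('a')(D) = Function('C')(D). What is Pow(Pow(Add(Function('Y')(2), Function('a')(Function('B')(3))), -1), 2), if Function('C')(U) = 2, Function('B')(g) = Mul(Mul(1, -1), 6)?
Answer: Rational(1, 9) ≈ 0.11111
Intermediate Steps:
Function('B')(g) = -6 (Function('B')(g) = Mul(-1, 6) = -6)
Function('a')(D) = 2
Function('Y')(j) = 1
Pow(Pow(Add(Function('Y')(2), Function('a')(Function('B')(3))), -1), 2) = Pow(Pow(Add(1, 2), -1), 2) = Pow(Pow(3, -1), 2) = Pow(Rational(1, 3), 2) = Rational(1, 9)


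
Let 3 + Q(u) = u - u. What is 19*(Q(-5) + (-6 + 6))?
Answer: -57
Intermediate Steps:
Q(u) = -3 (Q(u) = -3 + (u - u) = -3 + 0 = -3)
19*(Q(-5) + (-6 + 6)) = 19*(-3 + (-6 + 6)) = 19*(-3 + 0) = 19*(-3) = -57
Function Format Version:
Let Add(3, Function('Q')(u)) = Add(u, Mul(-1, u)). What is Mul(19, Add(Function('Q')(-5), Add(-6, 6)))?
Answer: -57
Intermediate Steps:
Function('Q')(u) = -3 (Function('Q')(u) = Add(-3, Add(u, Mul(-1, u))) = Add(-3, 0) = -3)
Mul(19, Add(Function('Q')(-5), Add(-6, 6))) = Mul(19, Add(-3, Add(-6, 6))) = Mul(19, Add(-3, 0)) = Mul(19, -3) = -57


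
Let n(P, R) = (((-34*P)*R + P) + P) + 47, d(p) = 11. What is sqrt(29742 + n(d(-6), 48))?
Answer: sqrt(11859) ≈ 108.90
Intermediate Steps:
n(P, R) = 47 + 2*P - 34*P*R (n(P, R) = ((-34*P*R + P) + P) + 47 = ((P - 34*P*R) + P) + 47 = (2*P - 34*P*R) + 47 = 47 + 2*P - 34*P*R)
sqrt(29742 + n(d(-6), 48)) = sqrt(29742 + (47 + 2*11 - 34*11*48)) = sqrt(29742 + (47 + 22 - 17952)) = sqrt(29742 - 17883) = sqrt(11859)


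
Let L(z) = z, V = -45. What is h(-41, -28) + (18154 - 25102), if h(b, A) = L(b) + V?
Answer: -7034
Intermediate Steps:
h(b, A) = -45 + b (h(b, A) = b - 45 = -45 + b)
h(-41, -28) + (18154 - 25102) = (-45 - 41) + (18154 - 25102) = -86 - 6948 = -7034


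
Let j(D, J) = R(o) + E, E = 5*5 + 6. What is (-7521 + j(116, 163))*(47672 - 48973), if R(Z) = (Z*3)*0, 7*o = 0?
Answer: 9744490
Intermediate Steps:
o = 0 (o = (1/7)*0 = 0)
R(Z) = 0 (R(Z) = (3*Z)*0 = 0)
E = 31 (E = 25 + 6 = 31)
j(D, J) = 31 (j(D, J) = 0 + 31 = 31)
(-7521 + j(116, 163))*(47672 - 48973) = (-7521 + 31)*(47672 - 48973) = -7490*(-1301) = 9744490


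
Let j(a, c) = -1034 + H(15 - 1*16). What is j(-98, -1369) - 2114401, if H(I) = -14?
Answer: -2115449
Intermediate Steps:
j(a, c) = -1048 (j(a, c) = -1034 - 14 = -1048)
j(-98, -1369) - 2114401 = -1048 - 2114401 = -2115449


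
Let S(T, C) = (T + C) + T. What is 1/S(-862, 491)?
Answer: -1/1233 ≈ -0.00081103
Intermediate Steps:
S(T, C) = C + 2*T (S(T, C) = (C + T) + T = C + 2*T)
1/S(-862, 491) = 1/(491 + 2*(-862)) = 1/(491 - 1724) = 1/(-1233) = -1/1233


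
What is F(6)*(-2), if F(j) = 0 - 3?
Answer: 6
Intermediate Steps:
F(j) = -3
F(6)*(-2) = -3*(-2) = 6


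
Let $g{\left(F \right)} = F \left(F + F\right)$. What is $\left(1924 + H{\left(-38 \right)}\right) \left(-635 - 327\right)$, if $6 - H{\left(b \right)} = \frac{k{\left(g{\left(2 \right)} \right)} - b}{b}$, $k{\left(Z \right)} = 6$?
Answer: $- \frac{35297704}{19} \approx -1.8578 \cdot 10^{6}$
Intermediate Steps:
$g{\left(F \right)} = 2 F^{2}$ ($g{\left(F \right)} = F 2 F = 2 F^{2}$)
$H{\left(b \right)} = 6 - \frac{6 - b}{b}$
$\left(1924 + H{\left(-38 \right)}\right) \left(-635 - 327\right) = \left(1924 + \left(7 - \frac{6}{-38}\right)\right) \left(-635 - 327\right) = \left(1924 + \left(7 - - \frac{3}{19}\right)\right) \left(-962\right) = \left(1924 + \left(7 + \frac{3}{19}\right)\right) \left(-962\right) = \left(1924 + \frac{136}{19}\right) \left(-962\right) = \frac{36692}{19} \left(-962\right) = - \frac{35297704}{19}$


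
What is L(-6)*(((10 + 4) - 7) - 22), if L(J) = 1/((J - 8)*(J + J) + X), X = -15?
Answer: -5/51 ≈ -0.098039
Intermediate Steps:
L(J) = 1/(-15 + 2*J*(-8 + J)) (L(J) = 1/((J - 8)*(J + J) - 15) = 1/((-8 + J)*(2*J) - 15) = 1/(2*J*(-8 + J) - 15) = 1/(-15 + 2*J*(-8 + J)))
L(-6)*(((10 + 4) - 7) - 22) = (((10 + 4) - 7) - 22)/(-15 - 16*(-6) + 2*(-6)²) = ((14 - 7) - 22)/(-15 + 96 + 2*36) = (7 - 22)/(-15 + 96 + 72) = -15/153 = (1/153)*(-15) = -5/51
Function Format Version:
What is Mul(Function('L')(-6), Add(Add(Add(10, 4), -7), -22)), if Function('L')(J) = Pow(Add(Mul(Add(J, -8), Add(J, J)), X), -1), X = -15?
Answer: Rational(-5, 51) ≈ -0.098039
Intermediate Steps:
Function('L')(J) = Pow(Add(-15, Mul(2, J, Add(-8, J))), -1) (Function('L')(J) = Pow(Add(Mul(Add(J, -8), Add(J, J)), -15), -1) = Pow(Add(Mul(Add(-8, J), Mul(2, J)), -15), -1) = Pow(Add(Mul(2, J, Add(-8, J)), -15), -1) = Pow(Add(-15, Mul(2, J, Add(-8, J))), -1))
Mul(Function('L')(-6), Add(Add(Add(10, 4), -7), -22)) = Mul(Pow(Add(-15, Mul(-16, -6), Mul(2, Pow(-6, 2))), -1), Add(Add(Add(10, 4), -7), -22)) = Mul(Pow(Add(-15, 96, Mul(2, 36)), -1), Add(Add(14, -7), -22)) = Mul(Pow(Add(-15, 96, 72), -1), Add(7, -22)) = Mul(Pow(153, -1), -15) = Mul(Rational(1, 153), -15) = Rational(-5, 51)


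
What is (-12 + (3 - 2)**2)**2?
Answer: 121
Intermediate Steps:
(-12 + (3 - 2)**2)**2 = (-12 + 1**2)**2 = (-12 + 1)**2 = (-11)**2 = 121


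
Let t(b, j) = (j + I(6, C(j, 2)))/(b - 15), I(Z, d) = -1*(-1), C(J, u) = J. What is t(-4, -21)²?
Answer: 400/361 ≈ 1.1080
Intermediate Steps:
I(Z, d) = 1
t(b, j) = (1 + j)/(-15 + b) (t(b, j) = (j + 1)/(b - 15) = (1 + j)/(-15 + b))
t(-4, -21)² = ((1 - 21)/(-15 - 4))² = (-20/(-19))² = (-1/19*(-20))² = (20/19)² = 400/361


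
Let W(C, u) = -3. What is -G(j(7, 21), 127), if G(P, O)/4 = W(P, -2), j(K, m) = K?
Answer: 12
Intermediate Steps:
G(P, O) = -12 (G(P, O) = 4*(-3) = -12)
-G(j(7, 21), 127) = -1*(-12) = 12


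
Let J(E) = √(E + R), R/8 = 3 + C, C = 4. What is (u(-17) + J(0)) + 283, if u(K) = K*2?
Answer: 249 + 2*√14 ≈ 256.48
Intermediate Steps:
R = 56 (R = 8*(3 + 4) = 8*7 = 56)
u(K) = 2*K
J(E) = √(56 + E) (J(E) = √(E + 56) = √(56 + E))
(u(-17) + J(0)) + 283 = (2*(-17) + √(56 + 0)) + 283 = (-34 + √56) + 283 = (-34 + 2*√14) + 283 = 249 + 2*√14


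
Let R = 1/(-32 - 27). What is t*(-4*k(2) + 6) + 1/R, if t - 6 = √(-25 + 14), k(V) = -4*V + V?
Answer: 121 + 30*I*√11 ≈ 121.0 + 99.499*I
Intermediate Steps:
R = -1/59 (R = 1/(-59) = -1/59 ≈ -0.016949)
k(V) = -3*V
t = 6 + I*√11 (t = 6 + √(-25 + 14) = 6 + √(-11) = 6 + I*√11 ≈ 6.0 + 3.3166*I)
t*(-4*k(2) + 6) + 1/R = (6 + I*√11)*(-(-12)*2 + 6) + 1/(-1/59) = (6 + I*√11)*(-4*(-6) + 6) - 59 = (6 + I*√11)*(24 + 6) - 59 = (6 + I*√11)*30 - 59 = (180 + 30*I*√11) - 59 = 121 + 30*I*√11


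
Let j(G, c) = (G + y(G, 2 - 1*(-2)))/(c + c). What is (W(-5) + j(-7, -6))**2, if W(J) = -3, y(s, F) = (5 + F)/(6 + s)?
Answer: 25/9 ≈ 2.7778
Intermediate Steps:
y(s, F) = (5 + F)/(6 + s)
j(G, c) = (G + 9/(6 + G))/(2*c) (j(G, c) = (G + (5 + (2 - 1*(-2)))/(6 + G))/(c + c) = (G + (5 + (2 + 2))/(6 + G))/((2*c)) = (G + (5 + 4)/(6 + G))*(1/(2*c)) = (G + 9/(6 + G))*(1/(2*c)) = (G + 9/(6 + G))/(2*c))
(W(-5) + j(-7, -6))**2 = (-3 + (1/2)*(9 - 7*(6 - 7))/(-6*(6 - 7)))**2 = (-3 + (1/2)*(-1/6)*(9 - 7*(-1))/(-1))**2 = (-3 + (1/2)*(-1/6)*(-1)*(9 + 7))**2 = (-3 + (1/2)*(-1/6)*(-1)*16)**2 = (-3 + 4/3)**2 = (-5/3)**2 = 25/9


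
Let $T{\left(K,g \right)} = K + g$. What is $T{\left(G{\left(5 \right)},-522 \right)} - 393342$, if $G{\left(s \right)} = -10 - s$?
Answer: $-393879$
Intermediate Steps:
$T{\left(G{\left(5 \right)},-522 \right)} - 393342 = \left(\left(-10 - 5\right) - 522\right) - 393342 = \left(-15 - 522\right) - 393342 = -537 - 393342 = -393879$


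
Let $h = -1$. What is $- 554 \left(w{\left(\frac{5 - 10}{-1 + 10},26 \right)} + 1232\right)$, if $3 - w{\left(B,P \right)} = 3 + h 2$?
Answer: $-683636$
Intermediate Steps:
$w{\left(B,P \right)} = 2$ ($w{\left(B,P \right)} = 3 - \left(3 - 2\right) = 3 - 1 = 2$)
$- 554 \left(w{\left(\frac{5 - 10}{-1 + 10},26 \right)} + 1232\right) = - 554 \left(2 + 1232\right) = \left(-554\right) 1234 = -683636$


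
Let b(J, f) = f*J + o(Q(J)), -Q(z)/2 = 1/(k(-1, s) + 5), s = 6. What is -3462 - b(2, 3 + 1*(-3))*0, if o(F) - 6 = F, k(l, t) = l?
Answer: -3462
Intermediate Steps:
Q(z) = -½ (Q(z) = -2/(-1 + 5) = -2/4 = -2*¼ = -½)
o(F) = 6 + F
b(J, f) = 11/2 + J*f (b(J, f) = f*J + (6 - ½) = J*f + 11/2 = 11/2 + J*f)
-3462 - b(2, 3 + 1*(-3))*0 = -3462 - (11/2 + 2*(3 + 1*(-3)))*0 = -3462 - (11/2 + 2*(3 - 3))*0 = -3462 - (11/2 + 2*0)*0 = -3462 - (11/2 + 0)*0 = -3462 - 11*0/2 = -3462 - 1*0 = -3462 + 0 = -3462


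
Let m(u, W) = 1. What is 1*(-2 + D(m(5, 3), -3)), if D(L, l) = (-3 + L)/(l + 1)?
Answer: -1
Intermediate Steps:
D(L, l) = (-3 + L)/(1 + l)
1*(-2 + D(m(5, 3), -3)) = 1*(-2 + (-3 + 1)/(1 - 3)) = 1*(-2 - 2/(-2)) = 1*(-2 - ½*(-2)) = 1*(-2 + 1) = 1*(-1) = -1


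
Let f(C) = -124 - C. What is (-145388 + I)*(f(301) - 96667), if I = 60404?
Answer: 8251266528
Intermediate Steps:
(-145388 + I)*(f(301) - 96667) = (-145388 + 60404)*((-124 - 1*301) - 96667) = -84984*((-124 - 301) - 96667) = -84984*(-425 - 96667) = -84984*(-97092) = 8251266528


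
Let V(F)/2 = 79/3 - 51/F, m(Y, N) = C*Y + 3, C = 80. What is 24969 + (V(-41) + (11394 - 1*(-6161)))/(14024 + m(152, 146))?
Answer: 80427340018/3221001 ≈ 24970.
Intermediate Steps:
m(Y, N) = 3 + 80*Y (m(Y, N) = 80*Y + 3 = 3 + 80*Y)
V(F) = 158/3 - 102/F (V(F) = 2*(79/3 - 51/F) = 158/3 - 102/F)
24969 + (V(-41) + (11394 - 1*(-6161)))/(14024 + m(152, 146)) = 24969 + ((158/3 - 102/(-41)) + (11394 - 1*(-6161)))/(14024 + (3 + 80*152)) = 24969 + ((158/3 - 102*(-1/41)) + (11394 + 6161))/(14024 + (3 + 12160)) = 24969 + ((158/3 + 102/41) + 17555)/(14024 + 12163) = 24969 + (6784/123 + 17555)/26187 = 24969 + (2166049/123)*(1/26187) = 24969 + 2166049/3221001 = 80427340018/3221001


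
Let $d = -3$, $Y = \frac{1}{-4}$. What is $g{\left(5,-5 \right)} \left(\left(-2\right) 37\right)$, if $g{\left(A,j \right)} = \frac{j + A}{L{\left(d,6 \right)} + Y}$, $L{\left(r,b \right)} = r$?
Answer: $0$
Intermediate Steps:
$Y = - \frac{1}{4} \approx -0.25$
$g{\left(A,j \right)} = - \frac{4 A}{13} - \frac{4 j}{13}$ ($g{\left(A,j \right)} = \frac{j + A}{-3 - \frac{1}{4}} = \frac{A + j}{- \frac{13}{4}} = \left(A + j\right) \left(- \frac{4}{13}\right) = - \frac{4 A}{13} - \frac{4 j}{13}$)
$g{\left(5,-5 \right)} \left(\left(-2\right) 37\right) = \left(\left(- \frac{4}{13}\right) 5 - - \frac{20}{13}\right) \left(\left(-2\right) 37\right) = \left(- \frac{20}{13} + \frac{20}{13}\right) \left(-74\right) = 0 \left(-74\right) = 0$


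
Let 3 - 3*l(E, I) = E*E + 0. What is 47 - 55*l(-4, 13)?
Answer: 856/3 ≈ 285.33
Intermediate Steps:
l(E, I) = 1 - E²/3 (l(E, I) = 1 - (E*E + 0)/3 = 1 - (E² + 0)/3 = 1 - E²/3)
47 - 55*l(-4, 13) = 47 - 55*(1 - ⅓*(-4)²) = 47 - 55*(1 - ⅓*16) = 47 - 55*(1 - 16/3) = 47 - 55*(-13/3) = 47 + 715/3 = 856/3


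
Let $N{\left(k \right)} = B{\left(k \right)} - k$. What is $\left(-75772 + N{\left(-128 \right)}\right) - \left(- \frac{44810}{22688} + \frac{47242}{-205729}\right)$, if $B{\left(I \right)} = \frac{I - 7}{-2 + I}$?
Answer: $- \frac{2294885124913287}{30339267088} \approx -75641.0$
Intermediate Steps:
$B{\left(I \right)} = \frac{-7 + I}{-2 + I}$
$N{\left(k \right)} = - k + \frac{-7 + k}{-2 + k}$ ($N{\left(k \right)} = \frac{-7 + k}{-2 + k} - k = - k + \frac{-7 + k}{-2 + k}$)
$\left(-75772 + N{\left(-128 \right)}\right) - \left(- \frac{44810}{22688} + \frac{47242}{-205729}\right) = \left(-75772 + \frac{-7 - 128 - - 128 \left(-2 - 128\right)}{-2 - 128}\right) - \left(- \frac{44810}{22688} + \frac{47242}{-205729}\right) = \left(-75772 + \frac{-7 - 128 - \left(-128\right) \left(-130\right)}{-130}\right) - \left(\left(-44810\right) \frac{1}{22688} + 47242 \left(- \frac{1}{205729}\right)\right) = \left(-75772 - \frac{-7 - 128 - 16640}{130}\right) - \left(- \frac{22405}{11344} - \frac{47242}{205729}\right) = \left(-75772 - - \frac{3355}{26}\right) - - \frac{5145271493}{2333789776} = \left(-75772 + \frac{3355}{26}\right) + \frac{5145271493}{2333789776} = - \frac{1966717}{26} + \frac{5145271493}{2333789776} = - \frac{2294885124913287}{30339267088}$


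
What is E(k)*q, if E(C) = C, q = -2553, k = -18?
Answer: 45954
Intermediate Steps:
E(k)*q = -18*(-2553) = 45954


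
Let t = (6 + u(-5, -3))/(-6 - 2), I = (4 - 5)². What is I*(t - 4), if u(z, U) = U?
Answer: -35/8 ≈ -4.3750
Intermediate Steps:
I = 1 (I = (-1)² = 1)
t = -3/8 (t = (6 - 3)/(-6 - 2) = 3/(-8) = 3*(-⅛) = -3/8 ≈ -0.37500)
I*(t - 4) = 1*(-3/8 - 4) = 1*(-35/8) = -35/8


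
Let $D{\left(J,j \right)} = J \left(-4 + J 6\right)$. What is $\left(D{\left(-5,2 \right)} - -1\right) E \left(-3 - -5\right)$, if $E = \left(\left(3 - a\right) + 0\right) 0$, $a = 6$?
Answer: $0$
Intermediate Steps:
$D{\left(J,j \right)} = J \left(-4 + 6 J\right)$
$E = 0$ ($E = \left(\left(3 - 6\right) + 0\right) 0 = \left(-3 + 0\right) 0 = \left(-3\right) 0 = 0$)
$\left(D{\left(-5,2 \right)} - -1\right) E \left(-3 - -5\right) = \left(2 \left(-5\right) \left(-2 + 3 \left(-5\right)\right) - -1\right) 0 \left(-3 - -5\right) = \left(2 \left(-5\right) \left(-2 - 15\right) + 1\right) 0 \left(-3 + 5\right) = \left(2 \left(-5\right) \left(-17\right) + 1\right) 0 \cdot 2 = \left(170 + 1\right) 0 \cdot 2 = 171 \cdot 0 \cdot 2 = 0 \cdot 2 = 0$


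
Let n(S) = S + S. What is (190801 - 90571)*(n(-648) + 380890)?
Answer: 38046706620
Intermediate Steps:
n(S) = 2*S
(190801 - 90571)*(n(-648) + 380890) = (190801 - 90571)*(2*(-648) + 380890) = 100230*(-1296 + 380890) = 100230*379594 = 38046706620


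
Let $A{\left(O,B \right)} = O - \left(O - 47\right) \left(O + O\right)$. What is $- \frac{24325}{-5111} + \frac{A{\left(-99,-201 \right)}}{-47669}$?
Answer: $\frac{1307803202}{243636259} \approx 5.3679$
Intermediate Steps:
$A{\left(O,B \right)} = O - 2 O \left(-47 + O\right)$ ($A{\left(O,B \right)} = O - \left(-47 + O\right) 2 O = O - 2 O \left(-47 + O\right)$)
$- \frac{24325}{-5111} + \frac{A{\left(-99,-201 \right)}}{-47669} = - \frac{24325}{-5111} + \frac{\left(-99\right) \left(95 - -198\right)}{-47669} = \left(-24325\right) \left(- \frac{1}{5111}\right) + - 99 \left(95 + 198\right) \left(- \frac{1}{47669}\right) = \frac{24325}{5111} + \left(-99\right) 293 \left(- \frac{1}{47669}\right) = \frac{24325}{5111} - - \frac{29007}{47669} = \frac{24325}{5111} + \frac{29007}{47669} = \frac{1307803202}{243636259}$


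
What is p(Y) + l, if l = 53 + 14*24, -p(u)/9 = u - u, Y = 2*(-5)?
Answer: 389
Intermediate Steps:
Y = -10
p(u) = 0 (p(u) = -9*(u - u) = -9*0 = 0)
l = 389 (l = 53 + 336 = 389)
p(Y) + l = 0 + 389 = 389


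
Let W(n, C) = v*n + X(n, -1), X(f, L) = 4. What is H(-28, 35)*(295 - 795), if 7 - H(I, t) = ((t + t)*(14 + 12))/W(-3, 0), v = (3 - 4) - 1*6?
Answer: 32900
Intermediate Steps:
v = -7 (v = -1 - 6 = -7)
W(n, C) = 4 - 7*n (W(n, C) = -7*n + 4 = 4 - 7*n)
H(I, t) = 7 - 52*t/25 (H(I, t) = 7 - (t + t)*(14 + 12)/(4 - 7*(-3)) = 7 - (2*t)*26/(4 + 21) = 7 - 52*t/25)
H(-28, 35)*(295 - 795) = (7 - 52/25*35)*(295 - 795) = (7 - 364/5)*(-500) = -329/5*(-500) = 32900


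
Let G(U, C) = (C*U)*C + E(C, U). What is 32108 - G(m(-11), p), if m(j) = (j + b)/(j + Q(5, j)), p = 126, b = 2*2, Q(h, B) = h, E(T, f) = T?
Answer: 13460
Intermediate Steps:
b = 4
m(j) = (4 + j)/(5 + j) (m(j) = (j + 4)/(j + 5) = (4 + j)/(5 + j))
G(U, C) = C + U*C**2 (G(U, C) = (C*U)*C + C = U*C**2 + C = C + U*C**2)
32108 - G(m(-11), p) = 32108 - 126*(1 + 126*((4 - 11)/(5 - 11))) = 32108 - 126*(1 + 126*(-7/(-6))) = 32108 - 126*(1 + 126*(-1/6*(-7))) = 32108 - 126*(1 + 126*(7/6)) = 32108 - 126*(1 + 147) = 32108 - 126*148 = 32108 - 1*18648 = 32108 - 18648 = 13460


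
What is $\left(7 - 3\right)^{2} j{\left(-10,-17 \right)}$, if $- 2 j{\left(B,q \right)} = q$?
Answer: $136$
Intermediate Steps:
$j{\left(B,q \right)} = - \frac{q}{2}$
$\left(7 - 3\right)^{2} j{\left(-10,-17 \right)} = \left(7 - 3\right)^{2} \left(\left(- \frac{1}{2}\right) \left(-17\right)\right) = 4^{2} \cdot \frac{17}{2} = 16 \cdot \frac{17}{2} = 136$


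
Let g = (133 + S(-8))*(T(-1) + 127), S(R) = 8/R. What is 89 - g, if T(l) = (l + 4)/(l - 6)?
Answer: -116329/7 ≈ -16618.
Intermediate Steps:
T(l) = (4 + l)/(-6 + l)
g = 116952/7 (g = (133 + 8/(-8))*((4 - 1)/(-6 - 1) + 127) = (133 + 8*(-1/8))*(3/(-7) + 127) = (133 - 1)*(-1/7*3 + 127) = 132*(-3/7 + 127) = 132*(886/7) = 116952/7 ≈ 16707.)
89 - g = 89 - 1*116952/7 = 89 - 116952/7 = -116329/7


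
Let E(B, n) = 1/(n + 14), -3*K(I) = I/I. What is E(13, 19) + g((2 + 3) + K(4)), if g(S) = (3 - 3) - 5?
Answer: -164/33 ≈ -4.9697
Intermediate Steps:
K(I) = -⅓ (K(I) = -I/(3*I) = -⅓*1 = -⅓)
E(B, n) = 1/(14 + n)
g(S) = -5 (g(S) = 0 - 5 = -5)
E(13, 19) + g((2 + 3) + K(4)) = 1/(14 + 19) - 5 = 1/33 - 5 = -164/33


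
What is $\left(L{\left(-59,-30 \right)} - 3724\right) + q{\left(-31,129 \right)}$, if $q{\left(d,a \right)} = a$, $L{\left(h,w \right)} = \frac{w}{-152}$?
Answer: $- \frac{273205}{76} \approx -3594.8$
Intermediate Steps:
$L{\left(h,w \right)} = - \frac{w}{152}$ ($L{\left(h,w \right)} = w \left(- \frac{1}{152}\right) = - \frac{w}{152}$)
$\left(L{\left(-59,-30 \right)} - 3724\right) + q{\left(-31,129 \right)} = \left(\left(- \frac{1}{152}\right) \left(-30\right) - 3724\right) + 129 = \left(\frac{15}{76} - 3724\right) + 129 = - \frac{283009}{76} + 129 = - \frac{273205}{76}$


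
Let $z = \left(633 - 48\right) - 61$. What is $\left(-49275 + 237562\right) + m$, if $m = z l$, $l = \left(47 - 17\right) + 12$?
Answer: $210295$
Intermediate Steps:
$z = 524$ ($z = 585 - 61 = 524$)
$l = 42$ ($l = 30 + 12 = 42$)
$m = 22008$ ($m = 524 \cdot 42 = 22008$)
$\left(-49275 + 237562\right) + m = \left(-49275 + 237562\right) + 22008 = 188287 + 22008 = 210295$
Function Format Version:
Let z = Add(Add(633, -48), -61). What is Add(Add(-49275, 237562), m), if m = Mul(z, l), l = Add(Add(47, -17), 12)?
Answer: 210295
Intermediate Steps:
z = 524 (z = Add(585, -61) = 524)
l = 42 (l = Add(30, 12) = 42)
m = 22008 (m = Mul(524, 42) = 22008)
Add(Add(-49275, 237562), m) = Add(Add(-49275, 237562), 22008) = Add(188287, 22008) = 210295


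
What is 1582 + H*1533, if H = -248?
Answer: -378602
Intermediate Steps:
1582 + H*1533 = 1582 - 248*1533 = 1582 - 380184 = -378602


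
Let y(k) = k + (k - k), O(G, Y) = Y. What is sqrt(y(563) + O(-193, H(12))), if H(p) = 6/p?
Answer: 7*sqrt(46)/2 ≈ 23.738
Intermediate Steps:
y(k) = k (y(k) = k + 0 = k)
sqrt(y(563) + O(-193, H(12))) = sqrt(563 + 6/12) = sqrt(563 + 6*(1/12)) = sqrt(563 + 1/2) = sqrt(1127/2) = 7*sqrt(46)/2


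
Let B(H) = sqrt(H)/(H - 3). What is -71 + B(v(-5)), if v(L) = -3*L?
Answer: -71 + sqrt(15)/12 ≈ -70.677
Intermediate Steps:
B(H) = sqrt(H)/(-3 + H)
-71 + B(v(-5)) = -71 + sqrt(-3*(-5))/(-3 - 3*(-5)) = -71 + sqrt(15)/(-3 + 15) = -71 + sqrt(15)/12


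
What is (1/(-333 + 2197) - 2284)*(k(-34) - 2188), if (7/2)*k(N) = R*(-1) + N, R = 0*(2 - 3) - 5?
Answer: 32726441625/6524 ≈ 5.0163e+6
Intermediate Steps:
R = -5 (R = 0*(-1) - 5 = 0 - 5 = -5)
k(N) = 10/7 + 2*N/7 (k(N) = 2*(-5*(-1) + N)/7 = 2*(5 + N)/7 = 10/7 + 2*N/7)
(1/(-333 + 2197) - 2284)*(k(-34) - 2188) = (1/(-333 + 2197) - 2284)*((10/7 + (2/7)*(-34)) - 2188) = (1/1864 - 2284)*((10/7 - 68/7) - 2188) = (1/1864 - 2284)*(-58/7 - 2188) = -4257375/1864*(-15374/7) = 32726441625/6524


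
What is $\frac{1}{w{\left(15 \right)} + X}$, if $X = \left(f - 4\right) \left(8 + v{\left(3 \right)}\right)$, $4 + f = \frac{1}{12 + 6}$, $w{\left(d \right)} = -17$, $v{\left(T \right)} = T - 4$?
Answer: $- \frac{18}{1307} \approx -0.013772$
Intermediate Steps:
$v{\left(T \right)} = -4 + T$ ($v{\left(T \right)} = T - 4 = -4 + T$)
$f = - \frac{71}{18}$ ($f = -4 + \frac{1}{12 + 6} = -4 + \frac{1}{18} = - \frac{71}{18} \approx -3.9444$)
$X = - \frac{1001}{18}$ ($X = \left(- \frac{71}{18} - 4\right) \left(8 + \left(-4 + 3\right)\right) = - \frac{143 \left(8 - 1\right)}{18} = \left(- \frac{143}{18}\right) 7 = - \frac{1001}{18} \approx -55.611$)
$\frac{1}{w{\left(15 \right)} + X} = \frac{1}{-17 - \frac{1001}{18}} = \frac{1}{- \frac{1307}{18}} = - \frac{18}{1307}$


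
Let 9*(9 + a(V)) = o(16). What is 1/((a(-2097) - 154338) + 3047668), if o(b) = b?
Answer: 9/26039905 ≈ 3.4562e-7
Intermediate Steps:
a(V) = -65/9 (a(V) = -9 + (⅑)*16 = -9 + 16/9 = -65/9)
1/((a(-2097) - 154338) + 3047668) = 1/((-65/9 - 154338) + 3047668) = 1/(-1389107/9 + 3047668) = 1/(26039905/9) = 9/26039905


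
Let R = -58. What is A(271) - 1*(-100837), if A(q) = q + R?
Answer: 101050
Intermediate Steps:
A(q) = -58 + q (A(q) = q - 58 = -58 + q)
A(271) - 1*(-100837) = (-58 + 271) - 1*(-100837) = 213 + 100837 = 101050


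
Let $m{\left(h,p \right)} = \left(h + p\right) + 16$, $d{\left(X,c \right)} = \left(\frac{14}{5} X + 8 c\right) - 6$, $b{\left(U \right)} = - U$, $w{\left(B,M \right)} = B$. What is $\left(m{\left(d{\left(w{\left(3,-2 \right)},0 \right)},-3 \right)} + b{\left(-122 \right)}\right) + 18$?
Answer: $\frac{777}{5} \approx 155.4$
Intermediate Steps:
$d{\left(X,c \right)} = -6 + 8 c + \frac{14 X}{5}$ ($d{\left(X,c \right)} = \left(14 \cdot \frac{1}{5} X + 8 c\right) - 6 = \left(\frac{14 X}{5} + 8 c\right) - 6 = \left(8 c + \frac{14 X}{5}\right) - 6 = -6 + 8 c + \frac{14 X}{5}$)
$m{\left(h,p \right)} = 16 + h + p$
$\left(m{\left(d{\left(w{\left(3,-2 \right)},0 \right)},-3 \right)} + b{\left(-122 \right)}\right) + 18 = \left(\left(16 + \left(-6 + 8 \cdot 0 + \frac{14}{5} \cdot 3\right) - 3\right) - -122\right) + 18 = \left(\left(16 + \left(-6 + 0 + \frac{42}{5}\right) - 3\right) + 122\right) + 18 = \left(\left(16 + \frac{12}{5} - 3\right) + 122\right) + 18 = \left(\frac{77}{5} + 122\right) + 18 = \frac{687}{5} + 18 = \frac{777}{5}$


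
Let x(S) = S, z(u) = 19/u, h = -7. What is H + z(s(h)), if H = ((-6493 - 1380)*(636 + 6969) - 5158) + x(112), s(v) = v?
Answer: -419154496/7 ≈ -5.9879e+7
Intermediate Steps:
H = -59879211 (H = ((-6493 - 1380)*(636 + 6969) - 5158) + 112 = (-7873*7605 - 5158) + 112 = (-59874165 - 5158) + 112 = -59879323 + 112 = -59879211)
H + z(s(h)) = -59879211 + 19/(-7) = -59879211 + 19*(-1/7) = -59879211 - 19/7 = -419154496/7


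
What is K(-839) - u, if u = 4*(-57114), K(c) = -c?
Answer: 229295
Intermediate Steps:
u = -228456
K(-839) - u = -1*(-839) - 1*(-228456) = 839 + 228456 = 229295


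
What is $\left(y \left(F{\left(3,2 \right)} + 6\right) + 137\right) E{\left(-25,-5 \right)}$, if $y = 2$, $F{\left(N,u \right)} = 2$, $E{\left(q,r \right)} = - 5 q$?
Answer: $19125$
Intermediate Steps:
$\left(y \left(F{\left(3,2 \right)} + 6\right) + 137\right) E{\left(-25,-5 \right)} = \left(2 \left(2 + 6\right) + 137\right) \left(\left(-5\right) \left(-25\right)\right) = \left(2 \cdot 8 + 137\right) 125 = \left(16 + 137\right) 125 = 153 \cdot 125 = 19125$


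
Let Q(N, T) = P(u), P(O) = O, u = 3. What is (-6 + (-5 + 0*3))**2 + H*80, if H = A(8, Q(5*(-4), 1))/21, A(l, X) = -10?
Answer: 1741/21 ≈ 82.905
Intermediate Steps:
Q(N, T) = 3
H = -10/21 ≈ -0.47619
(-6 + (-5 + 0*3))**2 + H*80 = (-6 + (-5 + 0*3))**2 - 10/21*80 = (-6 + (-5 + 0))**2 - 800/21 = (-6 - 5)**2 - 800/21 = (-11)**2 - 800/21 = 121 - 800/21 = 1741/21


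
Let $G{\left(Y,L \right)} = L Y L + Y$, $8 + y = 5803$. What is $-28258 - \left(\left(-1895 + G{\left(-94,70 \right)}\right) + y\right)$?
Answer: $428536$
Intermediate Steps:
$y = 5795$ ($y = -8 + 5803 = 5795$)
$G{\left(Y,L \right)} = Y + Y L^{2}$ ($G{\left(Y,L \right)} = Y L^{2} + Y = Y + Y L^{2}$)
$-28258 - \left(\left(-1895 + G{\left(-94,70 \right)}\right) + y\right) = -28258 - \left(\left(-1895 - 94 \left(1 + 70^{2}\right)\right) + 5795\right) = -28258 - \left(\left(-1895 - 94 \left(1 + 4900\right)\right) + 5795\right) = -28258 - \left(\left(-1895 - 460694\right) + 5795\right) = -28258 - \left(-462589 + 5795\right) = -28258 - -456794 = -28258 + 456794 = 428536$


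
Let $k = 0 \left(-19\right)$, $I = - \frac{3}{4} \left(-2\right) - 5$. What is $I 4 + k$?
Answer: $-14$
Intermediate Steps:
$I = - \frac{7}{2}$ ($I = \left(-3\right) \frac{1}{4} \left(-2\right) - 5 = \left(- \frac{3}{4}\right) \left(-2\right) - 5 = \frac{3}{2} - 5 = - \frac{7}{2} \approx -3.5$)
$k = 0$
$I 4 + k = \left(- \frac{7}{2}\right) 4 + 0 = -14 + 0 = -14$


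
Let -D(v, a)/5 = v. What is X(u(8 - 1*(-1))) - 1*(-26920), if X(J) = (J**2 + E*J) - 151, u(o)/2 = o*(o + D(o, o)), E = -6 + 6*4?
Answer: 435009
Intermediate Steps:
E = 18 (E = -6 + 24 = 18)
D(v, a) = -5*v
u(o) = -8*o**2 (u(o) = 2*(o*(o - 5*o)) = 2*(o*(-4*o)) = 2*(-4*o**2) = -8*o**2)
X(J) = -151 + J**2 + 18*J (X(J) = (J**2 + 18*J) - 151 = -151 + J**2 + 18*J)
X(u(8 - 1*(-1))) - 1*(-26920) = (-151 + (-8*(8 - 1*(-1))**2)**2 + 18*(-8*(8 - 1*(-1))**2)) - 1*(-26920) = (-151 + (-8*(8 + 1)**2)**2 + 18*(-8*(8 + 1)**2)) + 26920 = (-151 + (-8*9**2)**2 + 18*(-8*9**2)) + 26920 = (-151 + (-8*81)**2 + 18*(-8*81)) + 26920 = (-151 + (-648)**2 + 18*(-648)) + 26920 = (-151 + 419904 - 11664) + 26920 = 408089 + 26920 = 435009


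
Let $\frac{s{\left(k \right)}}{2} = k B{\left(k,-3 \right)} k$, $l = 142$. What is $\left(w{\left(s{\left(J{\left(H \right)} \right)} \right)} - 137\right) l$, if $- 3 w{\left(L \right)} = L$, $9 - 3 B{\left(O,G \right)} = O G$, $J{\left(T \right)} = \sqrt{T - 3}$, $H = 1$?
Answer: $-18886 + \frac{568 i \sqrt{2}}{3} \approx -18886.0 + 267.76 i$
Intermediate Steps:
$J{\left(T \right)} = \sqrt{-3 + T}$
$B{\left(O,G \right)} = 3 - \frac{G O}{3}$ ($B{\left(O,G \right)} = 3 - \frac{O G}{3} = 3 - \frac{G O}{3}$)
$s{\left(k \right)} = 2 k^{2} \left(3 + k\right)$ ($s{\left(k \right)} = 2 k \left(3 - - k\right) k = 2 k \left(3 + k\right) k = 2 k^{2} \left(3 + k\right)$)
$w{\left(L \right)} = - \frac{L}{3}$
$\left(w{\left(s{\left(J{\left(H \right)} \right)} \right)} - 137\right) l = \left(- \frac{2 \left(\sqrt{-3 + 1}\right)^{2} \left(3 + \sqrt{-3 + 1}\right)}{3} - 137\right) 142 = \left(- \frac{2 \left(\sqrt{-2}\right)^{2} \left(3 + \sqrt{-2}\right)}{3} - 137\right) 142 = \left(- \frac{2 \left(i \sqrt{2}\right)^{2} \left(3 + i \sqrt{2}\right)}{3} - 137\right) 142 = \left(- \frac{2 \left(-2\right) \left(3 + i \sqrt{2}\right)}{3} - 137\right) 142 = \left(- \frac{-12 - 4 i \sqrt{2}}{3} - 137\right) 142 = \left(\left(4 + \frac{4 i \sqrt{2}}{3}\right) - 137\right) 142 = \left(-133 + \frac{4 i \sqrt{2}}{3}\right) 142 = -18886 + \frac{568 i \sqrt{2}}{3}$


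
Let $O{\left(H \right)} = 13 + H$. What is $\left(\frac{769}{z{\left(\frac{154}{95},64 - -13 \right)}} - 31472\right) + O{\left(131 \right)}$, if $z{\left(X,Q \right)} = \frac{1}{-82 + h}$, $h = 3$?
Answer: $-92079$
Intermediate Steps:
$z{\left(X,Q \right)} = - \frac{1}{79}$ ($z{\left(X,Q \right)} = \frac{1}{-82 + 3} = \frac{1}{-79} = - \frac{1}{79}$)
$\left(\frac{769}{z{\left(\frac{154}{95},64 - -13 \right)}} - 31472\right) + O{\left(131 \right)} = \left(\frac{769}{- \frac{1}{79}} - 31472\right) + \left(13 + 131\right) = \left(769 \left(-79\right) - 31472\right) + 144 = \left(-60751 - 31472\right) + 144 = -92223 + 144 = -92079$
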